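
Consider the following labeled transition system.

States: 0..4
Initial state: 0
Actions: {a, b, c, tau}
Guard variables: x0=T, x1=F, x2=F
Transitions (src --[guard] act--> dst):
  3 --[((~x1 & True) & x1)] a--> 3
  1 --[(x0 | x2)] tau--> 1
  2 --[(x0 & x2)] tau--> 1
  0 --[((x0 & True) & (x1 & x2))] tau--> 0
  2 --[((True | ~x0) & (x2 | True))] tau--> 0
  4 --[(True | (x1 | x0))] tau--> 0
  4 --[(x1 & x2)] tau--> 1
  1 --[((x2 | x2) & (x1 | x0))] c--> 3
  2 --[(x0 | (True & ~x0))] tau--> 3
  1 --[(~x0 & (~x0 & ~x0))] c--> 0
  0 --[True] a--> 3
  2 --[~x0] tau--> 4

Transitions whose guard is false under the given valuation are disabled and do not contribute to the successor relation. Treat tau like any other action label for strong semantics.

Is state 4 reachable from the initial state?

5 transition(s) survive guard evaluation.
Layer 0: {0}
Layer 1: {3}  cumulative {0,3}
R = {0,3}

Answer: UNREACHABLE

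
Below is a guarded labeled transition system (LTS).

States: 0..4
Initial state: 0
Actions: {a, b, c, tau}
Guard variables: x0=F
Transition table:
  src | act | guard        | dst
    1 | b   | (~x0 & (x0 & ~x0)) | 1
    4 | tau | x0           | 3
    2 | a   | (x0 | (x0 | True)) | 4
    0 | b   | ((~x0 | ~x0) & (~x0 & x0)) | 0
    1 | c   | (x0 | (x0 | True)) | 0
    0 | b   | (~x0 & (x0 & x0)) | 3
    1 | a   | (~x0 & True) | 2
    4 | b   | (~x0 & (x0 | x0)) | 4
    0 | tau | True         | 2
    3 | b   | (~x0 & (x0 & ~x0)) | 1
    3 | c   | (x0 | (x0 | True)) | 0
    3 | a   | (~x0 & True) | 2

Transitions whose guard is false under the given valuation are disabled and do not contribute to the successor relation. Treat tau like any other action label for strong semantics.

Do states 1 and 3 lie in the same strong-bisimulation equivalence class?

Answer: BISIMILAR

Analysis:
Refine partition for ~:
  round 0: {{0,1,2,3,4}}
  round 1: {{0},{1,3},{2},{4}}
stable after 2 split(s): 4 block(s)
1∈{1,3}, 3∈{1,3}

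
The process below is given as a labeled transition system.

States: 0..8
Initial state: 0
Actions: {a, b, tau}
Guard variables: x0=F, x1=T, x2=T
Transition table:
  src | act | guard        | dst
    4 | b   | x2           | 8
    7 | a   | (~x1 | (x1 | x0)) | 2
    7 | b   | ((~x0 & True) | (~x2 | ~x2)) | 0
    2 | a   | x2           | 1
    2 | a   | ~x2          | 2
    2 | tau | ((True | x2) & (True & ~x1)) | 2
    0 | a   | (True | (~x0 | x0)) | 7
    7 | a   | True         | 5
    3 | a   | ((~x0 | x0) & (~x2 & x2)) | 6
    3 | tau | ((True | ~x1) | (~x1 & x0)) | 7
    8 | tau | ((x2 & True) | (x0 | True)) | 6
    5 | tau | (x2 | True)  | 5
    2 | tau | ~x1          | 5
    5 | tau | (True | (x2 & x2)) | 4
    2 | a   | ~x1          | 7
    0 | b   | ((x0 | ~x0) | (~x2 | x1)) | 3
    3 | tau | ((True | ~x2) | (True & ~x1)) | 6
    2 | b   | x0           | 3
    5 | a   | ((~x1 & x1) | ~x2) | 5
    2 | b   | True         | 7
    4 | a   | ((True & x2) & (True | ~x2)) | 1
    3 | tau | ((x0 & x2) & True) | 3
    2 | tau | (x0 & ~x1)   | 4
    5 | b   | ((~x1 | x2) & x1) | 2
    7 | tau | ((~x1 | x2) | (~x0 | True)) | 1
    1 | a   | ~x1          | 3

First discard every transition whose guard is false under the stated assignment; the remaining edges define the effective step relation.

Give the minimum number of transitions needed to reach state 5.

Answer: 2

Working:
Breadth-first toward 5:
  depth 0: {0}
  depth 1: {3,7}
  depth 2: {1,2,5,6}
depth(5)=2, e.g. a·a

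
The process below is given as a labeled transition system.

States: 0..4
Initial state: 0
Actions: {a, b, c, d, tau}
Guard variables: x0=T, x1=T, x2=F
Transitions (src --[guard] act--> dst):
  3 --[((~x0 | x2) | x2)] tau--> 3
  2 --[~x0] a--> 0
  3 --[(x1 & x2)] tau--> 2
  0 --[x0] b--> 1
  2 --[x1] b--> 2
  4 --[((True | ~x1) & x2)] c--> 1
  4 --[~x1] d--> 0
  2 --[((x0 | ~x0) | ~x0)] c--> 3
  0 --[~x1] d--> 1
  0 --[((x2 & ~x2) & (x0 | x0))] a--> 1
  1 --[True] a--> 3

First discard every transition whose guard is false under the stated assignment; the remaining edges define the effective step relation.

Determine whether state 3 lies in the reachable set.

Answer: REACHABLE

Working:
4 transition(s) survive guard evaluation.
Layer 0: {0}
Layer 1: {1}  cumulative {0,1}
Layer 2: {3}  cumulative {0,1,3}
R = {0,1,3}
witness 3: b·a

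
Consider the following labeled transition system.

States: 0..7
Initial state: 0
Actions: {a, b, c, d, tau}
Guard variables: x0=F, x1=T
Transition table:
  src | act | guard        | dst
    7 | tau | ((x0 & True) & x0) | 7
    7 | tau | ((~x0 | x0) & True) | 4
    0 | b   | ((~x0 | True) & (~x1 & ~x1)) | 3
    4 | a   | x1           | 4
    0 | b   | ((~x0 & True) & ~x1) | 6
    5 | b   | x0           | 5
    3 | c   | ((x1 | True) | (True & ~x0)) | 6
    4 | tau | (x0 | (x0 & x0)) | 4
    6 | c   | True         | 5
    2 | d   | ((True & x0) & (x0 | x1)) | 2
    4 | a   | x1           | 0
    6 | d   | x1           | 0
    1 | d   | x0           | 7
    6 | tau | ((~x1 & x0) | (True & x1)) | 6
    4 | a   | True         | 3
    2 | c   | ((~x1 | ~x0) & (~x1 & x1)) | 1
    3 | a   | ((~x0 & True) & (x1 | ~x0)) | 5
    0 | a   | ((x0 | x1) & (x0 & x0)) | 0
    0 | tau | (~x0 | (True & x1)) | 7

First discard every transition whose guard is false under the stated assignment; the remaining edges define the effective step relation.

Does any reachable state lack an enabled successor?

Answer: DEADLOCK at state 5

Analysis:
R = {0,3,4,5,6,7}
  0: tau→7  [deg 1]
  3: a→5  c→6  [deg 2]
  4: a→0  a→3  a→4  [deg 3]
  5: ∅  [no exit]
  6: c→5  d→0  tau→6  [deg 3]
  7: tau→4  [deg 1]
trace reaching 5: tau·tau·a·a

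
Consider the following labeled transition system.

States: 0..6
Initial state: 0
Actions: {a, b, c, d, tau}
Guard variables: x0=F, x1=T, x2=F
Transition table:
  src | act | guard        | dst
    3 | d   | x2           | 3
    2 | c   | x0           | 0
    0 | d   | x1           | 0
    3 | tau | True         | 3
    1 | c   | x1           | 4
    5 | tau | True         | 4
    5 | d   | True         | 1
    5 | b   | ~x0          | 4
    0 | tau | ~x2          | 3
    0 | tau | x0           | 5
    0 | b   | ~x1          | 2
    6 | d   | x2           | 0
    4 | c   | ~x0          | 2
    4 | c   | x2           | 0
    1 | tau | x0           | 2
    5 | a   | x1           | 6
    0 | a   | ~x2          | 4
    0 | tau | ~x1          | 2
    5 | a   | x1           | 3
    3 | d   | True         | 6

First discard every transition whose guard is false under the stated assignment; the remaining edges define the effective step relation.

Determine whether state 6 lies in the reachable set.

Answer: REACHABLE

Trace:
After dropping false guards: 12 live edges.
Layer 0: {0}
Layer 1: {3,4}  total {0,3,4}
Layer 2: {2,6}  total {0,2,3,4,6}
Reach set: {0,2,3,4,6}
witness 6: tau·d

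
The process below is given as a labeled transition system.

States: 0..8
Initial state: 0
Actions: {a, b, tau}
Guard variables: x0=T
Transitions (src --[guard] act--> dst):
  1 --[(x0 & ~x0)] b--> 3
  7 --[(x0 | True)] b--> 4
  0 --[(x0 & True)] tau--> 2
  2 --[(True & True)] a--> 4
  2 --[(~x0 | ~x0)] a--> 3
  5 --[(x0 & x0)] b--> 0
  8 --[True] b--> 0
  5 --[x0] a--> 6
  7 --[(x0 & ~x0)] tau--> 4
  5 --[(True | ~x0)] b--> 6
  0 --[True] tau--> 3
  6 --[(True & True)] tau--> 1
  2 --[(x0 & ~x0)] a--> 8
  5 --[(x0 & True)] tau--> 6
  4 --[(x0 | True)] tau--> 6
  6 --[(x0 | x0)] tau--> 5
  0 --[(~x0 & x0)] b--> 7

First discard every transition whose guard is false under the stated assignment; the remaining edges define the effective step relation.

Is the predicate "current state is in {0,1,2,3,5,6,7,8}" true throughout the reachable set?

Answer: INVARIANT VIOLATED at state 4

Trace:
Allowed set {0,1,2,3,5,6,7,8}
Reach set: {0,1,2,3,4,5,6}
  0: ✓
  1: ✓
  2: ✓
  3: ✓
  4: outside
  5: ✓
  6: ✓
witness against invariant: tau·a → 4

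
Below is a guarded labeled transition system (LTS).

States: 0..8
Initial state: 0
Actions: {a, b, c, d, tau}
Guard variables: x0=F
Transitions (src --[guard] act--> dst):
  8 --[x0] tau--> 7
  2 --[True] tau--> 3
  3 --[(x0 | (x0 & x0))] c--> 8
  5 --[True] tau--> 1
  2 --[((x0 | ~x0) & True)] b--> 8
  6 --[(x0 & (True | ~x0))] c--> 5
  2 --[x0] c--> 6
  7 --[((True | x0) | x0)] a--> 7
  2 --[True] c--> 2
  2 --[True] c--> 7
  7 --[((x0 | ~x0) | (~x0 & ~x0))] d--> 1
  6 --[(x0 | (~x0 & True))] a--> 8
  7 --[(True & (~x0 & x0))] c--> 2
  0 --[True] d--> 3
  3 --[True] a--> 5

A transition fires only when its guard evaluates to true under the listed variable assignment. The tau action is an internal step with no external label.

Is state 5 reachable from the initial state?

Answer: REACHABLE

Analysis:
10 transition(s) survive guard evaluation.
L0 = {0}
L1 = {3}  total {0,3}
L2 = {5}  total {0,3,5}
L3 = {1}  total {0,1,3,5}
R = {0,1,3,5}
Path to 5: d·a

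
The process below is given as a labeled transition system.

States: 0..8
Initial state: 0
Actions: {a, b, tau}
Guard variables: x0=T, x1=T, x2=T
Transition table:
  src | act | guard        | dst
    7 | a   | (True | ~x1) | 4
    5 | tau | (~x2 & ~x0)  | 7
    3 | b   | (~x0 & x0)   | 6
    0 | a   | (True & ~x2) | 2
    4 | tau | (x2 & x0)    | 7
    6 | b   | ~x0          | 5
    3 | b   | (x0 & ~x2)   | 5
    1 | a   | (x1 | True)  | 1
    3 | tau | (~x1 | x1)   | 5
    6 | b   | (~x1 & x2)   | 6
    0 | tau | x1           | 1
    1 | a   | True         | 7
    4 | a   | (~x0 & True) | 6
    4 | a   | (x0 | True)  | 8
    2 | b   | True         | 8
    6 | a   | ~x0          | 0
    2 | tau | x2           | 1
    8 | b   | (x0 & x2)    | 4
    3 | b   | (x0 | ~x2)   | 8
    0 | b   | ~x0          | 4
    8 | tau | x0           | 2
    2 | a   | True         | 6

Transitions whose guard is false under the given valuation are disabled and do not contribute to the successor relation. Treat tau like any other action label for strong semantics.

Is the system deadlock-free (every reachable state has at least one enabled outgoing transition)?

Answer: DEADLOCK at state 6

Working:
Reachable = {0,1,2,4,6,7,8}
  0: tau→1  [deg 1]
  1: a→1  a→7  [deg 2]
  2: a→6  b→8  tau→1  [deg 3]
  4: a→8  tau→7  [deg 2]
  6: ∅  [deadlock]
  7: a→4  [deg 1]
  8: b→4  tau→2  [deg 2]
trace reaching 6: tau·a·a·a·tau·a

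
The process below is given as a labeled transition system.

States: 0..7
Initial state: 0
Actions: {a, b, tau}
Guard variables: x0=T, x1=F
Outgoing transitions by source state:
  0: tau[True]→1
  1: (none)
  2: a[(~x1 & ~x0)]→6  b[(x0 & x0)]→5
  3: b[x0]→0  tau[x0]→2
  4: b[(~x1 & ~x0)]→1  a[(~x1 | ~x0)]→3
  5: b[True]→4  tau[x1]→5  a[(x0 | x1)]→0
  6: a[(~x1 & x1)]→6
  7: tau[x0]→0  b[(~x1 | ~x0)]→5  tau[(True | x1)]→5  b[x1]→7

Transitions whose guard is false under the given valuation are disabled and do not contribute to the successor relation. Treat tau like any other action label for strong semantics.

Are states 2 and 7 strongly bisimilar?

Answer: NOT BISIMILAR

Trace:
Bisimulation quotient by refinement:
  P[0] = {{0,1,2,3,4,5,6,7}}
  P[1] = {{0},{1,6},{2},{3,7},{4},{5}}
  P[2] = {{0},{1,6},{2},{3},{4},{5},{7}}
Fixed point at round 3; 7 class(es).
[2]={2}  [7]={7}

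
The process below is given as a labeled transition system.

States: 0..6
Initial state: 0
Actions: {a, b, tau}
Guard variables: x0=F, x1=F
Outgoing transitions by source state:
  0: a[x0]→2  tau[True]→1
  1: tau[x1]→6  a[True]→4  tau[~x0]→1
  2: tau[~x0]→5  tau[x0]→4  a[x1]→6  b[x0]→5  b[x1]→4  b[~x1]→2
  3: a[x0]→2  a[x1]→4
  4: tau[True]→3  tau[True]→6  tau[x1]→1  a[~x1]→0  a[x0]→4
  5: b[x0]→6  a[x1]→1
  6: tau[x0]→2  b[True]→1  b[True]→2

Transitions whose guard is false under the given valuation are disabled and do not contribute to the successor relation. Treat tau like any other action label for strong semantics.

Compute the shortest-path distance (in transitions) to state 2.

Answer: 4

Trace:
BFS to 2:
  depth 0: {0}
  depth 1: {1}
  depth 2: {4}
  depth 3: {3,6}
  depth 4: {2}
first hit 2 at d=4 via tau·a·tau·b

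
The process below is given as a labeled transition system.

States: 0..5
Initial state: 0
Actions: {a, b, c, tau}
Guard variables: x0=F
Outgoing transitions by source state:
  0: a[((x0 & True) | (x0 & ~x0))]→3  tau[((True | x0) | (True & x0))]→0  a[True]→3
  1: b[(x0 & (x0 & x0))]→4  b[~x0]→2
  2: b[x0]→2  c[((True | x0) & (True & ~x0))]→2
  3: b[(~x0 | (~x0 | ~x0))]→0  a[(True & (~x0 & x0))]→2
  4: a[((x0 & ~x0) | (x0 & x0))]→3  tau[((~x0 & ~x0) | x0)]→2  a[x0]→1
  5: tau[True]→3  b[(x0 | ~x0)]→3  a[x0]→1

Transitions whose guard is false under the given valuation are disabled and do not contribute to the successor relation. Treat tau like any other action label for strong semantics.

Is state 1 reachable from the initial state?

Answer: UNREACHABLE

Analysis:
After dropping false guards: 8 live edges.
depth 0: {0}
depth 1: {3}  now seen {0,3}
Reach set: {0,3}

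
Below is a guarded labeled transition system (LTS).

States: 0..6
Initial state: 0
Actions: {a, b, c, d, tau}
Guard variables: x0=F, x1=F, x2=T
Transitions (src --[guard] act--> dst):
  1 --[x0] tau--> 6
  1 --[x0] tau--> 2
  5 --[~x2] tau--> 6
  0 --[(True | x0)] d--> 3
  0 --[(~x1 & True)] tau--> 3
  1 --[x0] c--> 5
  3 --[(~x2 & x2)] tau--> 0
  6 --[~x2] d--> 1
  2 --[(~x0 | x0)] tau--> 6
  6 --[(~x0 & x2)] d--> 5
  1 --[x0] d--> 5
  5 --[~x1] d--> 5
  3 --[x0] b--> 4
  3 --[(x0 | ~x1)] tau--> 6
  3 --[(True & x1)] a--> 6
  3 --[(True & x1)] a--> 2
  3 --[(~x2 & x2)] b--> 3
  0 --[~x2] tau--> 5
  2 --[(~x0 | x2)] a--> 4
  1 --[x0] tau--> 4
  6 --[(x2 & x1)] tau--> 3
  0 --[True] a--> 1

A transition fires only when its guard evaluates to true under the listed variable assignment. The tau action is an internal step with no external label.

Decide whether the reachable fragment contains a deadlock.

Reachable = {0,1,3,5,6}
  0: a→1  d→3  tau→3  [3 out]
  1: ∅  [no exit]
  3: tau→6  [1 out]
  5: d→5  [1 out]
  6: d→5  [1 out]
trace reaching 1: a

Answer: DEADLOCK at state 1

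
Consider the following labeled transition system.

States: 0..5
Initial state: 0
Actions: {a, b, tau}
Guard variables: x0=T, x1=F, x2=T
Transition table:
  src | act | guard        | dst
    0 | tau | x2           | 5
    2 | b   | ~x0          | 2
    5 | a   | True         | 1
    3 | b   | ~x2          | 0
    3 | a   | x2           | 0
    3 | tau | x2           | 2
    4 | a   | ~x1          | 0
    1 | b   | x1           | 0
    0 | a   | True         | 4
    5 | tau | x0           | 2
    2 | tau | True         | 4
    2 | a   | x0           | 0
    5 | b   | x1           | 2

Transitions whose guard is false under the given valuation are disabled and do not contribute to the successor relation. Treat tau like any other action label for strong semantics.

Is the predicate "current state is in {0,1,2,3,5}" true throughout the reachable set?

Safe = {0,1,2,3,5}
Reach set: {0,1,2,4,5}
  0: ok
  1: ok
  2: ok
  4: ✗ unsafe
  5: ok
witness against invariant: a → 4

Answer: INVARIANT VIOLATED at state 4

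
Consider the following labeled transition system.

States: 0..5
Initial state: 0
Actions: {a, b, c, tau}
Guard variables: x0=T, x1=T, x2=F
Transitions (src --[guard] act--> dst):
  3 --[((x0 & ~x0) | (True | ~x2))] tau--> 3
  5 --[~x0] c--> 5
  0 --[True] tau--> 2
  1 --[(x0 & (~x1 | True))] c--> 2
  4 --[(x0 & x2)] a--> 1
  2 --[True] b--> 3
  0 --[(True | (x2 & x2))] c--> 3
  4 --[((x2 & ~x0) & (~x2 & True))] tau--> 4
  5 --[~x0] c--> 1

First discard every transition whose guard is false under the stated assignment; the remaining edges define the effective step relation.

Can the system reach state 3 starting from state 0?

After dropping false guards: 5 live edges.
depth 0: {0}
depth 1: {2,3}  now seen {0,2,3}
R = {0,2,3}
witness 3: c

Answer: REACHABLE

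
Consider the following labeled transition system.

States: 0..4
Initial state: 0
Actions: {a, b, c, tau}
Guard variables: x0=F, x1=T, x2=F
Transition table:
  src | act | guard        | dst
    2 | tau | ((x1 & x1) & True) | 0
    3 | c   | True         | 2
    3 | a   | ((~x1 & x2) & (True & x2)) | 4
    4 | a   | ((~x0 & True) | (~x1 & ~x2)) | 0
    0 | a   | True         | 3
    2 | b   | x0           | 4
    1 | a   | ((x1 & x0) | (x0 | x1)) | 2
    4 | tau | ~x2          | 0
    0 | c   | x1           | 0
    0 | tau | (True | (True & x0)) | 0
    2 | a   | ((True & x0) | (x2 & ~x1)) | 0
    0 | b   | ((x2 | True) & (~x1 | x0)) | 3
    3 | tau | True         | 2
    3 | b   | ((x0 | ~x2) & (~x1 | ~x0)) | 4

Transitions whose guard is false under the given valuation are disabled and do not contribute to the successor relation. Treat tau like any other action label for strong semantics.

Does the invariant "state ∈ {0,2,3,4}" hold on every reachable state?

Allowed set {0,2,3,4}
R = {0,2,3,4}
  0: ✓
  2: ✓
  3: ✓
  4: ✓

Answer: INVARIANT HOLDS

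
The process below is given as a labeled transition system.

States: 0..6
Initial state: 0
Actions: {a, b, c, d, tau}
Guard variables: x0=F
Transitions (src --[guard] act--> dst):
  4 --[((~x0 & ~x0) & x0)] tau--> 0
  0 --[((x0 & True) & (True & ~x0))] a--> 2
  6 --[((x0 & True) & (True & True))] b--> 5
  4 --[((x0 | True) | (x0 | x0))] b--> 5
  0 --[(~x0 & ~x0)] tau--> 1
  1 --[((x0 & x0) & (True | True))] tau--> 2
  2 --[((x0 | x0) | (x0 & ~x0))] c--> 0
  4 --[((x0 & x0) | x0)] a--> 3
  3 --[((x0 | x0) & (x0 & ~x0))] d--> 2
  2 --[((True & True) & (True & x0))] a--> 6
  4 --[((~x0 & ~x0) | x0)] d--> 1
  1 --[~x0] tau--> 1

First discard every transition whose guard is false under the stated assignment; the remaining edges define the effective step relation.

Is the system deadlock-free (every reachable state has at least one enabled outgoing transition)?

R = {0,1}
  0: tau→1  [1 exit(s)]
  1: tau→1  [1 exit(s)]

Answer: DEADLOCK-FREE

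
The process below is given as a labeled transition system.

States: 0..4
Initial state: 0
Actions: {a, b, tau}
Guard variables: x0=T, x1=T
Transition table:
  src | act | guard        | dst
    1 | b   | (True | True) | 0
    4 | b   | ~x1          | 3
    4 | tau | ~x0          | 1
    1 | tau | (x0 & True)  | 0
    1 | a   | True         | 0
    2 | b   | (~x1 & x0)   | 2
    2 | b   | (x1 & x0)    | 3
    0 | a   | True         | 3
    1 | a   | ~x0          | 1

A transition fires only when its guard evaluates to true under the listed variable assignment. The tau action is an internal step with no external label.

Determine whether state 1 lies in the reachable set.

After dropping false guards: 5 live edges.
depth 0: {0}
depth 1: {3}  total {0,3}
R = {0,3}

Answer: UNREACHABLE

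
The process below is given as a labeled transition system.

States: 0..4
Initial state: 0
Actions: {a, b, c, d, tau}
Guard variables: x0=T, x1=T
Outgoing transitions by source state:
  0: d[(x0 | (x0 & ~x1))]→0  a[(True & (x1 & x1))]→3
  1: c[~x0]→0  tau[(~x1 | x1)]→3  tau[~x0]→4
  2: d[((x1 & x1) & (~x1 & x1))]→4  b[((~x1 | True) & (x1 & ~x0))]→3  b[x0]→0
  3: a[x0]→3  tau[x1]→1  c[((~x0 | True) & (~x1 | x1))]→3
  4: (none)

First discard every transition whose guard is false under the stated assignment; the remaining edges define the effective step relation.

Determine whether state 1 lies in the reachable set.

7 transition(s) survive guard evaluation.
L0 = {0}
L1 = {3}  now seen {0,3}
L2 = {1}  now seen {0,1,3}
Reach set: {0,1,3}
Path to 1: a·tau

Answer: REACHABLE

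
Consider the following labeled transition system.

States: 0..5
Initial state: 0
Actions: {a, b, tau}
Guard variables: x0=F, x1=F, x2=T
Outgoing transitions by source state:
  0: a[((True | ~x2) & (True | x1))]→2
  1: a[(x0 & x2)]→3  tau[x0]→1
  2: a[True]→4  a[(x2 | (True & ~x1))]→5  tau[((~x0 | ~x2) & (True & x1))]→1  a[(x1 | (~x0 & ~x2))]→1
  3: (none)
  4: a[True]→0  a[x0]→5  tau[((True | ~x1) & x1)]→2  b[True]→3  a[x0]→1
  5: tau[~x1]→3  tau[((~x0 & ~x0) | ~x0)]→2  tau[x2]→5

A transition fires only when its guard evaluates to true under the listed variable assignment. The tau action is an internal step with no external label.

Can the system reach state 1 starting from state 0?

After dropping false guards: 8 live edges.
L0 = {0}
L1 = {2}  now seen {0,2}
L2 = {4,5}  now seen {0,2,4,5}
L3 = {3}  now seen {0,2,3,4,5}
Reach set: {0,2,3,4,5}

Answer: UNREACHABLE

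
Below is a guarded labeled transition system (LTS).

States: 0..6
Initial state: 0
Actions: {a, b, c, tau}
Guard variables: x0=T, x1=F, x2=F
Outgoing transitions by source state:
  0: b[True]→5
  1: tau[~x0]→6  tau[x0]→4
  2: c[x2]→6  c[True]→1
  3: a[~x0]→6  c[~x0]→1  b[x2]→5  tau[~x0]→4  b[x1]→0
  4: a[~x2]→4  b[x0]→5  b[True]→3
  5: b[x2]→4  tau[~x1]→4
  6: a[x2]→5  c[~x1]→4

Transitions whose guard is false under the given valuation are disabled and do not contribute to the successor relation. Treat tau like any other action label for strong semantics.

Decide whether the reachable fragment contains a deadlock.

Reach set: {0,3,4,5}
  0: b→5  [1 exit(s)]
  3: ∅  [no exit]
  4: a→4  b→3  b→5  [3 exit(s)]
  5: tau→4  [1 exit(s)]
witness 3: b·tau·b

Answer: DEADLOCK at state 3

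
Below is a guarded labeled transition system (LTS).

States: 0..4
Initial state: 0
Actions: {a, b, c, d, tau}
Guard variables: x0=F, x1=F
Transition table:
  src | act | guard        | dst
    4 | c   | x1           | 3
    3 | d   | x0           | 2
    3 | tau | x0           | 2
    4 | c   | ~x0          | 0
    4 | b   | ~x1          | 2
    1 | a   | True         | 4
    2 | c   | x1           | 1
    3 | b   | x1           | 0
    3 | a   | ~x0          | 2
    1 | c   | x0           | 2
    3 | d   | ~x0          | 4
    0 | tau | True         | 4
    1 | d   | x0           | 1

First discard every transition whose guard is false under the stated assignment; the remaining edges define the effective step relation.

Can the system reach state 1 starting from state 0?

6 transition(s) survive guard evaluation.
L0 = {0}
L1 = {4}  now seen {0,4}
L2 = {2}  now seen {0,2,4}
Reach set: {0,2,4}

Answer: UNREACHABLE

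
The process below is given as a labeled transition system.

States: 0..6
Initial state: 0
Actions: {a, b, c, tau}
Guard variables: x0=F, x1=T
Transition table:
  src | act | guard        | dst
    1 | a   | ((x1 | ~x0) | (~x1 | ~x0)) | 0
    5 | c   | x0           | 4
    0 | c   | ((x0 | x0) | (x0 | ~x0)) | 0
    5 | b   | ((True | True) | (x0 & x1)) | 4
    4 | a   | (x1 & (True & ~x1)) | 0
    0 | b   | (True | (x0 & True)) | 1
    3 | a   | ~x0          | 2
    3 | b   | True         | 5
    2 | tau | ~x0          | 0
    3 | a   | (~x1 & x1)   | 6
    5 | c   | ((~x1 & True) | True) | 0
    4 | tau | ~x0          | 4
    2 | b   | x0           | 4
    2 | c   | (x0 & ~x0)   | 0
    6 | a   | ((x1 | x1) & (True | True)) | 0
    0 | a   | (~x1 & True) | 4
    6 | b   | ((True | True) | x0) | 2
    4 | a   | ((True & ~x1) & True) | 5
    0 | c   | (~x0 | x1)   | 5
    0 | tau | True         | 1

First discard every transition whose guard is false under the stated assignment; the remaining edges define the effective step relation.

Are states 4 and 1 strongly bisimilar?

Answer: NOT BISIMILAR

Trace:
Bisimulation quotient by refinement:
  P[0] = {{0,1,2,3,4,5,6}}
  P[1] = {{0},{1},{2,4},{3,6},{5}}
  P[2] = {{0},{1},{2},{3},{4},{5},{6}}
stable after 3 split(s): 7 block(s)
[4]={4}  [1]={1}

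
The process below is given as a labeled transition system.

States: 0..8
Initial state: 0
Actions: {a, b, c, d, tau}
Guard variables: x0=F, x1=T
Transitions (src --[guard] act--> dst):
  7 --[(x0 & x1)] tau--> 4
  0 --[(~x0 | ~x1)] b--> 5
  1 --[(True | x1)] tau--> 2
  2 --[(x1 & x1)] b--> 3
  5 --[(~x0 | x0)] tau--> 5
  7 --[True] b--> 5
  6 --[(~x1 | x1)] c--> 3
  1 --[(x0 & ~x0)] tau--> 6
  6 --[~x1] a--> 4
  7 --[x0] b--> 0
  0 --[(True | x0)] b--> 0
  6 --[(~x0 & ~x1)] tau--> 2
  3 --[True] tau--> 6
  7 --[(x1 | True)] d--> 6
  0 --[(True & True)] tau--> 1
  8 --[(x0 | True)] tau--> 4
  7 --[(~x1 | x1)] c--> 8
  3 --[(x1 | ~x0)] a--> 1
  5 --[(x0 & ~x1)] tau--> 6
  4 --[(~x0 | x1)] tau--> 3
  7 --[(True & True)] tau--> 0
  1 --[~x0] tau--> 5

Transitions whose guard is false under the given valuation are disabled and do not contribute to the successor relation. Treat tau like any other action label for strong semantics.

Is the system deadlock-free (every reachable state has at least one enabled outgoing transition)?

R = {0,1,2,3,5,6}
  0: b→0  b→5  tau→1  [3 exit(s)]
  1: tau→2  tau→5  [2 exit(s)]
  2: b→3  [1 exit(s)]
  3: a→1  tau→6  [2 exit(s)]
  5: tau→5  [1 exit(s)]
  6: c→3  [1 exit(s)]

Answer: DEADLOCK-FREE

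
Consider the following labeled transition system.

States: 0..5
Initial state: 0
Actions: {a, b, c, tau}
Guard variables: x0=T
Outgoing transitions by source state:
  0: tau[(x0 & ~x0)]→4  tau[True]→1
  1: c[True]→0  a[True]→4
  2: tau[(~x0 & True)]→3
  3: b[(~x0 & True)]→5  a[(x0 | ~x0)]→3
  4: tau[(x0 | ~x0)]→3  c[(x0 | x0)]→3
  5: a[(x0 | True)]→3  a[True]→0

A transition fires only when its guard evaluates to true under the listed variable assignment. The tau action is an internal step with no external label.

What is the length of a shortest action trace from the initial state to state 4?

Answer: 2

Working:
Layered search for 4:
  depth 0: {0}
  depth 1: {1}
  depth 2: {4}
4 enters at depth 2; path tau·a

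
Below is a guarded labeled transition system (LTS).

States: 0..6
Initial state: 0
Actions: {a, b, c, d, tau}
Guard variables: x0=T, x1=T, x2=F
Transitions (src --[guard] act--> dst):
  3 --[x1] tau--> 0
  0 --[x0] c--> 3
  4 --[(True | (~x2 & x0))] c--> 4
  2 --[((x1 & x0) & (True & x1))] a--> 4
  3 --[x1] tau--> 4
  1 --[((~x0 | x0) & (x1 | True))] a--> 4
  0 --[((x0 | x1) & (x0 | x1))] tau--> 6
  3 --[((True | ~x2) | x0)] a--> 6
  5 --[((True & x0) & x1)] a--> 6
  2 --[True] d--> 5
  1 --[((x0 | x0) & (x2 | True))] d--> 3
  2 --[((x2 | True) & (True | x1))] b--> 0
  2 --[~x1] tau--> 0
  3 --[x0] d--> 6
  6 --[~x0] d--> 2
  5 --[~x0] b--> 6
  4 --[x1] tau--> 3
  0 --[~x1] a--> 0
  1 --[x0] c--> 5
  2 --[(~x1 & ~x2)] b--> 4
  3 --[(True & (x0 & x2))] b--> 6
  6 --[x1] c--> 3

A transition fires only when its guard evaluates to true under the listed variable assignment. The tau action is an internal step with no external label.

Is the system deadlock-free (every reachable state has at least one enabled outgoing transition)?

Answer: DEADLOCK-FREE

Trace:
Reach set: {0,3,4,6}
  0: c→3  tau→6  [2 exit(s)]
  3: a→6  d→6  tau→0  tau→4  [4 exit(s)]
  4: c→4  tau→3  [2 exit(s)]
  6: c→3  [1 exit(s)]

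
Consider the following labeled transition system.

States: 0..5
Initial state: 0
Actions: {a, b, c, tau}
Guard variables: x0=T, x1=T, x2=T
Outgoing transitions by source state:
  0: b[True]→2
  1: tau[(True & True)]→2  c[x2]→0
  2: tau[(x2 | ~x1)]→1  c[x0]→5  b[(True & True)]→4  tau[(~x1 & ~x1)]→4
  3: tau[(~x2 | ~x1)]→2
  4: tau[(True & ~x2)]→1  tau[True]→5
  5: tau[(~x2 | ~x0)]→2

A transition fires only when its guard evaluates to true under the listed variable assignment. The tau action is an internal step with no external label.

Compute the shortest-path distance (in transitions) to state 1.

BFS to 1:
  Layer 0: {0}
  Layer 1: {2}
  Layer 2: {1,4,5}
first hit 1 at d=2 via b·tau

Answer: 2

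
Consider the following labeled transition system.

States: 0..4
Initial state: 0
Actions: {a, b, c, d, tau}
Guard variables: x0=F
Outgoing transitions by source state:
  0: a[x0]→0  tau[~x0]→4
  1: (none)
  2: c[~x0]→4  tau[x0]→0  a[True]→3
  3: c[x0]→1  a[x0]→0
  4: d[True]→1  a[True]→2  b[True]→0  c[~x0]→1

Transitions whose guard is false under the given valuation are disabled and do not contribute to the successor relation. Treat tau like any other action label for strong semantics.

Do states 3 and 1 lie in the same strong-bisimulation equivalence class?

Bisimulation quotient by refinement:
  π0 = {{0,1,2,3,4}}
  π1 = {{0},{1,3},{2},{4}}
stable after 2 split(s): 4 block(s)
class of 3: {1,3}; class of 1: {1,3}

Answer: BISIMILAR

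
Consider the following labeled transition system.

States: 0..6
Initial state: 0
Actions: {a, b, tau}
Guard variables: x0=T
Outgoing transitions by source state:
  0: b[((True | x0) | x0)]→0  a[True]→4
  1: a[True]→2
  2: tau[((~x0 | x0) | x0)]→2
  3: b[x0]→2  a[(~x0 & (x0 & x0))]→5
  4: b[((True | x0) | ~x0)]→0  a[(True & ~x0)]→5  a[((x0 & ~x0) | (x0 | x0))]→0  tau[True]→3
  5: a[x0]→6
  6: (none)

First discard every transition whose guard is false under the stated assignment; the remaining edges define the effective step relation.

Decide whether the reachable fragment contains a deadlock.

Answer: DEADLOCK-FREE

Trace:
R = {0,2,3,4}
  0: a→4  b→0  [2 out]
  2: tau→2  [1 out]
  3: b→2  [1 out]
  4: a→0  b→0  tau→3  [3 out]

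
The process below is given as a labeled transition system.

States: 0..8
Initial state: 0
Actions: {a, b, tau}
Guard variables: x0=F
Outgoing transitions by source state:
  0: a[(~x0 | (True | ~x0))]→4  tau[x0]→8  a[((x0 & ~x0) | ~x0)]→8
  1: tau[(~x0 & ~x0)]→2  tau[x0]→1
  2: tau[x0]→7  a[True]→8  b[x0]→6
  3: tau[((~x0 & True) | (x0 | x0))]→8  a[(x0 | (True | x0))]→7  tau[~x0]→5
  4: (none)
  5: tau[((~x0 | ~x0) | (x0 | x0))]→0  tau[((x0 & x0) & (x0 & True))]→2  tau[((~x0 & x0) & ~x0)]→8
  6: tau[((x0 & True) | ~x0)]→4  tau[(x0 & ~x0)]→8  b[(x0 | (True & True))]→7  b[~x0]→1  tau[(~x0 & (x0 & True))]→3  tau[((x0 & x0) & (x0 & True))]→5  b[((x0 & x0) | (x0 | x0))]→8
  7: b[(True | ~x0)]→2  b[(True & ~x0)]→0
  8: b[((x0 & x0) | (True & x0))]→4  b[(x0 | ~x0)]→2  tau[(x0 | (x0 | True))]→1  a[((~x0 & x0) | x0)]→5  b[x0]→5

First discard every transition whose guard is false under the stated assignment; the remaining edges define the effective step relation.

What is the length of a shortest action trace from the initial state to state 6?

Breadth-first toward 6:
  Layer 0: {0}
  Layer 1: {4,8}
  Layer 2: {1,2}
6 never appears.

Answer: UNREACHABLE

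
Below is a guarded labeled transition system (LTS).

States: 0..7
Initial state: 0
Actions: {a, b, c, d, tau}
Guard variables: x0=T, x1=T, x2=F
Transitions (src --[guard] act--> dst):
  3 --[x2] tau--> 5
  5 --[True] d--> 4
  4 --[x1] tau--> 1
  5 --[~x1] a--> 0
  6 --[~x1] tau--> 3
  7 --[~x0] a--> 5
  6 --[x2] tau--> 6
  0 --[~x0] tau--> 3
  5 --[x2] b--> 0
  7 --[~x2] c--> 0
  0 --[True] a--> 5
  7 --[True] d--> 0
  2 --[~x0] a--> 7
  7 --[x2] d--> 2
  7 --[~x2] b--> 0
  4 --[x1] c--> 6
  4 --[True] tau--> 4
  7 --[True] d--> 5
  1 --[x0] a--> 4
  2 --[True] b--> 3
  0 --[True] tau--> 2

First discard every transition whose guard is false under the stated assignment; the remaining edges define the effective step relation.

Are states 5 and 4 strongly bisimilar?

Compute ~ classes (split until stable):
  round 0: {{0,1,2,3,4,5,6,7}}
  round 1: {{0},{1},{2},{3,6},{4},{5},{7}}
stable after 2 split(s): 7 block(s)
5∈{5}, 4∈{4}

Answer: NOT BISIMILAR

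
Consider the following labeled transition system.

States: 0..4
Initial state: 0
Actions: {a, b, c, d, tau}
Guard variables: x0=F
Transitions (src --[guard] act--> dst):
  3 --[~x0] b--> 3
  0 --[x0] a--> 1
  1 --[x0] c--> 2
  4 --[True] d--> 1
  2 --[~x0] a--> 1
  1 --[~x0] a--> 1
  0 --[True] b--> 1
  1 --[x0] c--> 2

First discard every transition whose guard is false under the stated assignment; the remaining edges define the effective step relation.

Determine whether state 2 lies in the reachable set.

Answer: UNREACHABLE

Working:
Guard filter leaves 5 enabled edge(s).
L0 = {0}
L1 = {1}  now seen {0,1}
Reachable = {0,1}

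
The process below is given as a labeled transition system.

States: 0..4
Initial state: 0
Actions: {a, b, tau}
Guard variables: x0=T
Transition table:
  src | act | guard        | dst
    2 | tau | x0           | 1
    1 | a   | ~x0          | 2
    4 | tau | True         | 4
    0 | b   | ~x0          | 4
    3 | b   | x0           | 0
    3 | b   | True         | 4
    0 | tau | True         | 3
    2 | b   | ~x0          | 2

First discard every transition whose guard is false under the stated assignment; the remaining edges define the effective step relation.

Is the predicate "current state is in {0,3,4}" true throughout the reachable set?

Inv-set: {0,3,4}
Reach set: {0,3,4}
  0: ✓
  3: ✓
  4: ✓

Answer: INVARIANT HOLDS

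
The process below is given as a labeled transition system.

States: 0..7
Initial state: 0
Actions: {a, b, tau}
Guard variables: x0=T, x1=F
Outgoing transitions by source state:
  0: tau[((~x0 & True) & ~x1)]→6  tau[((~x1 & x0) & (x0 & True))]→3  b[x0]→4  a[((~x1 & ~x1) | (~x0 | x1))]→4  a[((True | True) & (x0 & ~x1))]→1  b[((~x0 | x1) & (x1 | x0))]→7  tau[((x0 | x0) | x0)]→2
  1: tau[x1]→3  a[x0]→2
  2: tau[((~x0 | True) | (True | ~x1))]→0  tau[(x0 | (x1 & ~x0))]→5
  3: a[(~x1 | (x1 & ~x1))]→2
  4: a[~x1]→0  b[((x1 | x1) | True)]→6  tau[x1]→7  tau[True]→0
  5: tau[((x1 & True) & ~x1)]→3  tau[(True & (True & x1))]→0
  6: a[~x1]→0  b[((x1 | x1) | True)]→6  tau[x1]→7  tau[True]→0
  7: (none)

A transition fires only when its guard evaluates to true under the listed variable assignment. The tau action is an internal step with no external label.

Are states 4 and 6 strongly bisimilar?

Answer: BISIMILAR

Working:
Bisimulation quotient by refinement:
  π0 = {{0,1,2,3,4,5,6,7}}
  π1 = {{0,4,6},{1,3},{2},{5,7}}
  π2 = {{0},{1,3},{2},{4,6},{5,7}}
5 equivalence class(es) (converged in 3)
4∈{4,6}, 6∈{4,6}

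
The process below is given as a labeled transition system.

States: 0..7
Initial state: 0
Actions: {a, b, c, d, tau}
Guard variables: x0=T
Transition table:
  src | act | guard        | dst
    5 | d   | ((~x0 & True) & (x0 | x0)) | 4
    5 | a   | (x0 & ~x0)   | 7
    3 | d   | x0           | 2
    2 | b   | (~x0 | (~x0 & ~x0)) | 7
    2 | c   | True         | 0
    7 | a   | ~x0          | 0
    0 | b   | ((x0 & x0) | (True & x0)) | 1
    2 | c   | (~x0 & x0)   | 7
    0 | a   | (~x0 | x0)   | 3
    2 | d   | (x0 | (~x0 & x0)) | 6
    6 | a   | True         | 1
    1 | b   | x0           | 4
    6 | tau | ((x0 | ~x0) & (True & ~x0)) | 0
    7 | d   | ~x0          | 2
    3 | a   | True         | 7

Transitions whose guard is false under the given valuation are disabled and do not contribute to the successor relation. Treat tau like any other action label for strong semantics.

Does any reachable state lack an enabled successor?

Reachable = {0,1,2,3,4,6,7}
  0: a→3  b→1  [2 exit(s)]
  1: b→4  [1 exit(s)]
  2: c→0  d→6  [2 exit(s)]
  3: a→7  d→2  [2 exit(s)]
  4: ∅  [deadlock]
  6: a→1  [1 exit(s)]
  7: ∅  [deadlock]
witness 4: b·b

Answer: DEADLOCK at state 4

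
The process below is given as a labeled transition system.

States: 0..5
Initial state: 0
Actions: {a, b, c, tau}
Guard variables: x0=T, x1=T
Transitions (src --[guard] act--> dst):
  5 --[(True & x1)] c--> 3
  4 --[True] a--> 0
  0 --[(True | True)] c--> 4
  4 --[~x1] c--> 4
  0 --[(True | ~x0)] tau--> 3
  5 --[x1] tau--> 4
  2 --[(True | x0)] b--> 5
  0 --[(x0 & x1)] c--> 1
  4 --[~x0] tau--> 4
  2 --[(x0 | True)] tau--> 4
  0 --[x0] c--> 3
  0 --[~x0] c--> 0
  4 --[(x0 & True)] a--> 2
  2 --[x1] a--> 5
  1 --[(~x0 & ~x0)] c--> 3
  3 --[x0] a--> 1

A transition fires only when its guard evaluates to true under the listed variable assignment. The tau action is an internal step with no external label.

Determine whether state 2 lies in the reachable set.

Answer: REACHABLE

Analysis:
Guard filter leaves 12 enabled edge(s).
depth 0: {0}
depth 1: {1,3,4}  now seen {0,1,3,4}
depth 2: {2}  now seen {0,1,2,3,4}
depth 3: {5}  now seen {0,1,2,3,4,5}
Reachable = {0,1,2,3,4,5}
Path to 2: c·a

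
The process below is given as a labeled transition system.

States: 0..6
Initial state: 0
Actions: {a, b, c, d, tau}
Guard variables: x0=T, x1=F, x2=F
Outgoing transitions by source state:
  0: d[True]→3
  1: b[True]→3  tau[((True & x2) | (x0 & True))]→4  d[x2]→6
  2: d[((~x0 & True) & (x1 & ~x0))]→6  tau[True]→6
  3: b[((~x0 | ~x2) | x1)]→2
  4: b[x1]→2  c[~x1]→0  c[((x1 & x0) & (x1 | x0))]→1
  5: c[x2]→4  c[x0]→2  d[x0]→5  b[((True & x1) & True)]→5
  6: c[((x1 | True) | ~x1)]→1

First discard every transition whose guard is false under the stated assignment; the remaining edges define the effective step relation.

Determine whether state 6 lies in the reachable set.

After dropping false guards: 9 live edges.
Layer 0: {0}
Layer 1: {3}  now seen {0,3}
Layer 2: {2}  now seen {0,2,3}
Layer 3: {6}  now seen {0,2,3,6}
Layer 4: {1}  now seen {0,1,2,3,6}
Layer 5: {4}  now seen {0,1,2,3,4,6}
R = {0,1,2,3,4,6}
Path to 6: d·b·tau

Answer: REACHABLE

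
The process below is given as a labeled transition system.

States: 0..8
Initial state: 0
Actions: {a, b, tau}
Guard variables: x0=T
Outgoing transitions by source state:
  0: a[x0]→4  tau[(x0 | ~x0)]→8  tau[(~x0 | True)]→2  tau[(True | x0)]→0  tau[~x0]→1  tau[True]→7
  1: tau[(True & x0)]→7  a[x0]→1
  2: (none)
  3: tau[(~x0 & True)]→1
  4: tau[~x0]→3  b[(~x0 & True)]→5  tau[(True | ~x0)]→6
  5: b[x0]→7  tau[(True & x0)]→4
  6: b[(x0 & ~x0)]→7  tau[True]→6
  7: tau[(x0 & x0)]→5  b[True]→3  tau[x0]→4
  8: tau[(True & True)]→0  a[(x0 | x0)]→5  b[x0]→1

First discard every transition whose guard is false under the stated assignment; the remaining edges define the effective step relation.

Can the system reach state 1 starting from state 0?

Guard filter leaves 17 enabled edge(s).
Layer 0: {0}
Layer 1: {2,4,7,8}  total {0,2,4,7,8}
Layer 2: {1,3,5,6}  total {0,1,2,3,4,5,6,7,8}
Reach set: {0,1,2,3,4,5,6,7,8}
trace reaching 1: tau·b

Answer: REACHABLE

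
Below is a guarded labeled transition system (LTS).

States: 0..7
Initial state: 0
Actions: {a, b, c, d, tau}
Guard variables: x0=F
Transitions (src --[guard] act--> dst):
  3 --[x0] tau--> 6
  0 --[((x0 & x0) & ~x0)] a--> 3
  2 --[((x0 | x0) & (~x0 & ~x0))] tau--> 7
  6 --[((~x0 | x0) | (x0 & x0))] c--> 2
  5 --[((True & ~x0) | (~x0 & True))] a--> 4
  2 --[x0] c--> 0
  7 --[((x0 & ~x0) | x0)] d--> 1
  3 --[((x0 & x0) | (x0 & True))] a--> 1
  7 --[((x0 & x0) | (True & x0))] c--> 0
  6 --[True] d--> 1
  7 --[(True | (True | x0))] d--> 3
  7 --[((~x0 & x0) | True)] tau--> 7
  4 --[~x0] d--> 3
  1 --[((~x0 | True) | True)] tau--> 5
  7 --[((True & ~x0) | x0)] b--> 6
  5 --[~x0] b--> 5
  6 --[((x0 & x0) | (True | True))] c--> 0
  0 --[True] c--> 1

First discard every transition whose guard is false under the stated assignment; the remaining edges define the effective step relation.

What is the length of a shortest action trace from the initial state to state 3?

Breadth-first toward 3:
  L0 = {0}
  L1 = {1}
  L2 = {5}
  L3 = {4}
  L4 = {3}
first hit 3 at d=4 via c·tau·a·d

Answer: 4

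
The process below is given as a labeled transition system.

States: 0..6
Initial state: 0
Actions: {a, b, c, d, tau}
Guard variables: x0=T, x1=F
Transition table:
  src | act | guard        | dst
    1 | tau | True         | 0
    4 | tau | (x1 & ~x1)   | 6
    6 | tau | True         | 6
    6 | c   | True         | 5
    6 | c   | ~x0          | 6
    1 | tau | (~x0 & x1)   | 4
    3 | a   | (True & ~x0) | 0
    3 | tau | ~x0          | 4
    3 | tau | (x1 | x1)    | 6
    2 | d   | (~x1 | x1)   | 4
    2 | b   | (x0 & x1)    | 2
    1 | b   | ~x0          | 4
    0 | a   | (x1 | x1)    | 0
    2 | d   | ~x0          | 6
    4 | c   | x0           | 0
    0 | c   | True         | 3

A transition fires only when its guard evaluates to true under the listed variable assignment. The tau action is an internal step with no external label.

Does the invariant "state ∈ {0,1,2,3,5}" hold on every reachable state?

Answer: INVARIANT HOLDS

Analysis:
Allowed set {0,1,2,3,5}
Reachable = {0,3}
  0: safe
  3: safe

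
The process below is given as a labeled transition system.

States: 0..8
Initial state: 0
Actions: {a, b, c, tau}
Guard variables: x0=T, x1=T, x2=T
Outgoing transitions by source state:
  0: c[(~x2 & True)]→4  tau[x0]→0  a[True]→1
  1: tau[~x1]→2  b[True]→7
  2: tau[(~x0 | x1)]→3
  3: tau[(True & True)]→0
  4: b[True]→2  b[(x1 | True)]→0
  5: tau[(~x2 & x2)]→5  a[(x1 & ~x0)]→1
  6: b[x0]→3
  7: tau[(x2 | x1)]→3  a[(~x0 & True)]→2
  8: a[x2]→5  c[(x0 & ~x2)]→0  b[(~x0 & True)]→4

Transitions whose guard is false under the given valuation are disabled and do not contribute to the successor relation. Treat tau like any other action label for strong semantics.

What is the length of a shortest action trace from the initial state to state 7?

Layered search for 7:
  Layer 0: {0}
  Layer 1: {1}
  Layer 2: {7}
depth(7)=2, e.g. a·b

Answer: 2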